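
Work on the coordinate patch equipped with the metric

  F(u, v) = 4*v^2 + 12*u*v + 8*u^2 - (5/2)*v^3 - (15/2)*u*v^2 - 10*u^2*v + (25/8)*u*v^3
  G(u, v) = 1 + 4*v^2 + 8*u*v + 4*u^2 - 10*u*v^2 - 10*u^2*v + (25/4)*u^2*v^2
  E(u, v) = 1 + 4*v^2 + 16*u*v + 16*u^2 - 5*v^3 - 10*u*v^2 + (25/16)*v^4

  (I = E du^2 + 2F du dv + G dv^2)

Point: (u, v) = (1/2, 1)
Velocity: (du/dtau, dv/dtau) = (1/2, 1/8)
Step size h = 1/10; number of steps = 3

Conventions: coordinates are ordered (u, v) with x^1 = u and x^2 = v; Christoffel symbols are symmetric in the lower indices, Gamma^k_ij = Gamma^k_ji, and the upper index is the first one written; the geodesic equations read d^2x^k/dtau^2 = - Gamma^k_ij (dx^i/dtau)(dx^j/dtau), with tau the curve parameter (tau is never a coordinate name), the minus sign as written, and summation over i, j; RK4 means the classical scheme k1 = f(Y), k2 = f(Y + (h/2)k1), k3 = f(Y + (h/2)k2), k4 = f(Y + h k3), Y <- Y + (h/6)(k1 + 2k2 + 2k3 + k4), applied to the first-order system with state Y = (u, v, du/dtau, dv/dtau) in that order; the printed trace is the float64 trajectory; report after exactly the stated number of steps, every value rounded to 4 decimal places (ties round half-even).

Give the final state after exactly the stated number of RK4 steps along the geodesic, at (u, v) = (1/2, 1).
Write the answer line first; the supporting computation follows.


Answer: u = 0.6409, v = 1.0321, du/dtau = 0.4422, dv/dtau = 0.0918

f(Y) = (du/dtau, dv/dtau, -Gamma^u_ij Y'^i Y'^j, -Gamma^v_ij Y'^i Y'^j) with the Gammas evaluated at the stage position; h = 0.100000; intermediate values shown to 6 dp
step 0: u = 0.5000, v = 1.0000, du/dtau = 0.5000, dv/dtau = 0.1250
step 1:
  k1: at (u, v) = (0.500000, 1.000000), (du/dtau, dv/dtau) = (0.500000, 0.125000); Gamma_uuu = 0.946237, Gamma_uuv = -0.118280, Gamma_uvv = 0.177419, Gamma_vuu = 0.602151, Gamma_vuv = -0.075269, Gamma_vvv = 0.112903; k1 = (0.500000, 0.125000, -0.224546, -0.142893)
  k2: at (u, v) = (0.525000, 1.006250), (du/dtau, dv/dtau) = (0.488773, 0.117855); Gamma_uuu = 0.938132, Gamma_uuv = -0.120931, Gamma_uvv = 0.161241, Gamma_vuu = 0.573985, Gamma_vuv = -0.073990, Gamma_vvv = 0.098654; k2 = (0.488773, 0.117855, -0.212426, -0.129970)
  k3: at (u, v) = (0.524439, 1.005893), (du/dtau, dv/dtau) = (0.489379, 0.118501); Gamma_uuu = 0.938348, Gamma_uuv = -0.120749, Gamma_uvv = 0.161608, Gamma_vuu = 0.574547, Gamma_vuv = -0.073934, Gamma_vvv = 0.098952; k3 = (0.489379, 0.118501, -0.212991, -0.130414)
  k4: at (u, v) = (0.548938, 1.011850), (du/dtau, dv/dtau) = (0.478701, 0.111959); Gamma_uuu = 0.929921, Gamma_uuv = -0.123127, Gamma_uvv = 0.145918, Gamma_vuu = 0.548203, Gamma_vuv = -0.072586, Gamma_vvv = 0.086021; k4 = (0.478701, 0.111959, -0.201727, -0.118921)
  Y <- Y + (h/6)(k1 + 2k2 + 2k3 + k4): u = 0.5489, v = 1.0118, du/dtau = 0.4787, dv/dtau = 0.1120
step 2:
  k1: at (u, v) = (0.548917, 1.011828), (du/dtau, dv/dtau) = (0.478715, 0.111957); Gamma_uuu = 0.929931, Gamma_uuv = -0.123116, Gamma_uvv = 0.145931, Gamma_vuu = 0.548221, Gamma_vuv = -0.072580, Gamma_vvv = 0.086031; k1 = (0.478715, 0.111957, -0.201743, -0.118933)
  k2: at (u, v) = (0.572852, 1.017426), (du/dtau, dv/dtau) = (0.468628, 0.106010); Gamma_uuu = 0.921306, Gamma_uuv = -0.125197, Gamma_uvv = 0.130795, Gamma_vuu = 0.523640, Gamma_vuv = -0.071158, Gamma_vvv = 0.074340; k2 = (0.468628, 0.106010, -0.191360, -0.108763)
  k3: at (u, v) = (0.572348, 1.017128), (du/dtau, dv/dtau) = (0.469147, 0.106519); Gamma_uuu = 0.921505, Gamma_uuv = -0.125053, Gamma_uvv = 0.131114, Gamma_vuu = 0.524106, Gamma_vuv = -0.071124, Gamma_vvv = 0.074571; k3 = (0.469147, 0.106519, -0.191811, -0.109093)
  k4: at (u, v) = (0.595831, 1.022480), (du/dtau, dv/dtau) = (0.459534, 0.101048); Gamma_uuu = 0.912722, Gamma_uuv = -0.126914, Gamma_uvv = 0.116468, Gamma_vuu = 0.501049, Gamma_vuv = -0.069671, Gamma_vvv = 0.063937; k4 = (0.459534, 0.101048, -0.182143, -0.099990)
  Y <- Y + (h/6)(k1 + 2k2 + 2k3 + k4): u = 0.5958, v = 1.0225, du/dtau = 0.4595, dv/dtau = 0.1010
step 3:
  k1: at (u, v) = (0.595813, 1.022462), (du/dtau, dv/dtau) = (0.459544, 0.101046); Gamma_uuu = 0.912730, Gamma_uuv = -0.126905, Gamma_uvv = 0.116479, Gamma_vuu = 0.501064, Gamma_vuv = -0.069667, Gamma_vvv = 0.063944; k1 = (0.459544, 0.101046, -0.182155, -0.099998)
  k2: at (u, v) = (0.618791, 1.027515), (du/dtau, dv/dtau) = (0.450437, 0.096047); Gamma_uuu = 0.903878, Gamma_uuv = -0.128528, Gamma_uvv = 0.102369, Gamma_vuu = 0.479485, Gamma_vuv = -0.068181, Gamma_vvv = 0.054304; k2 = (0.450437, 0.096047, -0.173214, -0.091886)
  k3: at (u, v) = (0.618335, 1.027265), (du/dtau, dv/dtau) = (0.450884, 0.096452); Gamma_uuu = 0.904059, Gamma_uuv = -0.128413, Gamma_uvv = 0.102647, Gamma_vuu = 0.479873, Gamma_vuv = -0.068161, Gamma_vvv = 0.054485; k3 = (0.450884, 0.096452, -0.173578, -0.092135)
  k4: at (u, v) = (0.640902, 1.032107), (du/dtau, dv/dtau) = (0.442187, 0.091833); Gamma_uuu = 0.895158, Gamma_uuv = -0.129858, Gamma_uvv = 0.089011, Gamma_vuu = 0.459579, Gamma_vuv = -0.066670, Gamma_vvv = 0.045699; k4 = (0.442187, 0.091833, -0.165234, -0.084832)
  Y <- Y + (h/6)(k1 + 2k2 + 2k3 + k4): u = 0.6409, v = 1.0321, du/dtau = 0.4422, dv/dtau = 0.0918


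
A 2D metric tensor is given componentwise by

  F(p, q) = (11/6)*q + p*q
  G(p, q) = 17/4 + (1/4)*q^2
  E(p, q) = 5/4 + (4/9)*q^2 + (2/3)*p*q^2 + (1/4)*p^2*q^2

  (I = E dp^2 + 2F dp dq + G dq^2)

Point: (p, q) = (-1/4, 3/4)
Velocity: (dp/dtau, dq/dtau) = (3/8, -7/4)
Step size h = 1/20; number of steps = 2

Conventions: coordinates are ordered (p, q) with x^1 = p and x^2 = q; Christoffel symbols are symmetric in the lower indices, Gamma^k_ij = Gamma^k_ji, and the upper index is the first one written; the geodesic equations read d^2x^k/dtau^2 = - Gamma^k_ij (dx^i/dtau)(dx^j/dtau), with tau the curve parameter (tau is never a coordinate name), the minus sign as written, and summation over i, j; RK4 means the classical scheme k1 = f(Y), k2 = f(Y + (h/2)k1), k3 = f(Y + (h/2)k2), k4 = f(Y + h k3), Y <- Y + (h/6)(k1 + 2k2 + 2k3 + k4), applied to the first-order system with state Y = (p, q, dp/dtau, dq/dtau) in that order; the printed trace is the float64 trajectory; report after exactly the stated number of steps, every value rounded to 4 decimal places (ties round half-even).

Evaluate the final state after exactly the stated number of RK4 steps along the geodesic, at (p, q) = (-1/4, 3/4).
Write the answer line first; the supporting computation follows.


Answer: p = -0.2323, q = 0.5794, dp/dtau = -0.0165, dq/dtau = -1.6664

f(Y) = (dp/dtau, dq/dtau, -Gamma^p_ij Y'^i Y'^j, -Gamma^q_ij Y'^i Y'^j) with the Gammas evaluated at the stage position; h = 0.050000; intermediate values shown to 6 dp
step 0: p = -0.2500, q = 0.7500, dp/dtau = 0.3750, dq/dtau = -1.7500
step 1:
  k1: at (p, q) = (-0.250000, 0.750000), (dp/dtau, dq/dtau) = (0.375000, -1.750000); Gamma_ppp = 0.008239, Gamma_ppq = 0.201169, Gamma_pqq = 1.401107, Gamma_qpp = 0.118471, Gamma_qpq = -0.054409, Gamma_qqq = -0.336242; k1 = (0.375000, -1.750000, -4.028014, 0.941671)
  k2: at (p, q) = (-0.240625, 0.706250), (dp/dtau, dq/dtau) = (0.274300, -1.726458); Gamma_ppp = 0.007993, Gamma_ppq = 0.189984, Gamma_pqq = 1.394398, Gamma_qpp = 0.111194, Gamma_qpq = -0.048850, Gamma_qqq = -0.318177; k2 = (0.274300, -1.726458, -3.976885, 0.893742)
  k3: at (p, q) = (-0.243143, 0.706839), (dp/dtau, dq/dtau) = (0.275578, -1.727656); Gamma_ppp = 0.007685, Gamma_ppq = 0.189266, Gamma_pqq = 1.392117, Gamma_qpp = 0.111586, Gamma_qpq = -0.048626, Gamma_qqq = -0.317273; k3 = (0.275578, -1.727656, -3.975550, 0.892220)
  k4: at (p, q) = (-0.236221, 0.663617), (dp/dtau, dq/dtau) = (0.176222, -1.705389); Gamma_ppp = 0.007126, Gamma_ppq = 0.177522, Gamma_pqq = 1.383954, Gamma_qpp = 0.104670, Gamma_qpq = -0.043153, Gamma_qqq = -0.298367; k4 = (0.176222, -1.705389, -3.918546, 0.838568)
  Y <- Y + (h/6)(k1 + 2k2 + 2k3 + k4): p = -0.2362, q = 0.6636, dp/dtau = 0.1762, dq/dtau = -1.7054
step 2:
  k1: at (p, q) = (-0.236242, 0.663637), (dp/dtau, dq/dtau) = (0.176238, -1.705399); Gamma_ppp = 0.007124, Gamma_ppq = 0.177522, Gamma_pqq = 1.383941, Gamma_qpp = 0.104676, Gamma_qpq = -0.043153, Gamma_qqq = -0.298368; k1 = (0.176238, -1.705399, -3.918542, 0.838576)
  k2: at (p, q) = (-0.231836, 0.621002), (dp/dtau, dq/dtau) = (0.078275, -1.684434); Gamma_ppp = 0.006320, Gamma_ppq = 0.165318, Gamma_pqq = 1.374374, Gamma_qpp = 0.098093, Gamma_qpq = -0.037828, Gamma_qqq = -0.278761; k2 = (0.078275, -1.684434, -3.855981, 0.780357)
  k3: at (p, q) = (-0.234285, 0.621526), (dp/dtau, dq/dtau) = (0.079839, -1.685890); Gamma_ppp = 0.006092, Gamma_ppq = 0.164723, Gamma_pqq = 1.372223, Gamma_qpp = 0.098419, Gamma_qpq = -0.037664, Gamma_qqq = -0.278012; k3 = (0.079839, -1.685890, -3.855861, 0.779407)
  k4: at (p, q) = (-0.232250, 0.579342), (dp/dtau, dq/dtau) = (-0.016555, -1.666428); Gamma_ppp = 0.005184, Gamma_ppq = 0.152268, Gamma_pqq = 1.361498, Gamma_qpp = 0.092050, Gamma_qpq = -0.032590, Gamma_qqq = -0.257979; k4 = (-0.016555, -1.666428, -3.789259, 0.718175)
  Y <- Y + (h/6)(k1 + 2k2 + 2k3 + k4): p = -0.2323, q = 0.5794, dp/dtau = -0.0165, dq/dtau = -1.6664


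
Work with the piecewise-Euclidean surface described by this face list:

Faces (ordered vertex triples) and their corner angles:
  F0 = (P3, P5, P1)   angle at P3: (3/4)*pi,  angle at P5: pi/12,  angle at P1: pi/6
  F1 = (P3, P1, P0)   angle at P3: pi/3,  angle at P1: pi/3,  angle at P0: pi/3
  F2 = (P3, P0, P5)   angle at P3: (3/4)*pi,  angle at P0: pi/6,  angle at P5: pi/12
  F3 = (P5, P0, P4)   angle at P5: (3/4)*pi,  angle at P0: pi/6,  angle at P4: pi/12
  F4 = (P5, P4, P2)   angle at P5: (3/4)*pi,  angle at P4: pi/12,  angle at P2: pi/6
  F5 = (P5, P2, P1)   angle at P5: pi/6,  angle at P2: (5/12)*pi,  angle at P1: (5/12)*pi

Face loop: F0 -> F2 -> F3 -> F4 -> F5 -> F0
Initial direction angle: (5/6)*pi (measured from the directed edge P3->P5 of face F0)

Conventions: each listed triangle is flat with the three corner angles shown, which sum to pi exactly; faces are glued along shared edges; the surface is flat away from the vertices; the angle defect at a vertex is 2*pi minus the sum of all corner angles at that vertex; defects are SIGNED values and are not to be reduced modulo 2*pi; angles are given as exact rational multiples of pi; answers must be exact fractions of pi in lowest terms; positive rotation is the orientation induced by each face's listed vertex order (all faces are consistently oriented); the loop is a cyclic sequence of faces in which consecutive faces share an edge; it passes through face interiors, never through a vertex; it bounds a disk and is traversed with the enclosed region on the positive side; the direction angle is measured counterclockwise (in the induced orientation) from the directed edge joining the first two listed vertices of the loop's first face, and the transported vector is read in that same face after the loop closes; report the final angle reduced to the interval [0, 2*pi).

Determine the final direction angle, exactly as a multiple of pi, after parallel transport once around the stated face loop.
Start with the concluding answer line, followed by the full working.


Answer: final direction angle = pi

enclosed vertex P5: corner angles sum to (11/6)*pi, defect = 2*pi - (11/6)*pi = pi/6
summing the enclosed defects onto the initial angle, mod 2*pi in the induced orientation:
final angle = (5/6)*pi + pi/6 = pi (mod 2*pi)


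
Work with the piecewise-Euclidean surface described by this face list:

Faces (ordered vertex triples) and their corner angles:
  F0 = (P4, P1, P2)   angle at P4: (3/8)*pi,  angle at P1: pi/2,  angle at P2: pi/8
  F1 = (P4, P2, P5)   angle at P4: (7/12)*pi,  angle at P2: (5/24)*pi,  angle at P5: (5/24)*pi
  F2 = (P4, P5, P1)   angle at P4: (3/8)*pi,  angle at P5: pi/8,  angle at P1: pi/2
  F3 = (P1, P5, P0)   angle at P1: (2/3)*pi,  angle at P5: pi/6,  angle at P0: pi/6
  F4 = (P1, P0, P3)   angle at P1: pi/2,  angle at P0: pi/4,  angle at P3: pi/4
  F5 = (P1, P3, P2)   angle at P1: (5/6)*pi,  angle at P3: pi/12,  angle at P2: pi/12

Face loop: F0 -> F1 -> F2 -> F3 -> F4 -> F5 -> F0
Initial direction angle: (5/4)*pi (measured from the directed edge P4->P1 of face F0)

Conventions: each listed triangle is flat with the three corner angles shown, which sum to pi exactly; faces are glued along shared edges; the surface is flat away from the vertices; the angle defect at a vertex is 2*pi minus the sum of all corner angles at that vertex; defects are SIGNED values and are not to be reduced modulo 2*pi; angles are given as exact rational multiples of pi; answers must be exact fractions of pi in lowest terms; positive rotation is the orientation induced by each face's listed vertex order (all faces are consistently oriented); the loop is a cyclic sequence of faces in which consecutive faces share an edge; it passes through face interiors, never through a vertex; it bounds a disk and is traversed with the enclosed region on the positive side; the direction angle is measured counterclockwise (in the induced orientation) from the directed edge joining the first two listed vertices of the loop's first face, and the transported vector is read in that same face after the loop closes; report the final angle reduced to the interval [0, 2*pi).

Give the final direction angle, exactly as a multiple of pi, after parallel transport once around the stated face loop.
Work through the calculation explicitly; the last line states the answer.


enclosed vertex P1: corner angles sum to 3*pi, defect = 2*pi - 3*pi = -pi
enclosed vertex P4: corner angles sum to (4/3)*pi, defect = 2*pi - (4/3)*pi = (2/3)*pi
summing the enclosed defects onto the initial angle, mod 2*pi in the induced orientation:
final angle = (5/4)*pi - pi/3 = (11/12)*pi (mod 2*pi)

Answer: final direction angle = (11/12)*pi


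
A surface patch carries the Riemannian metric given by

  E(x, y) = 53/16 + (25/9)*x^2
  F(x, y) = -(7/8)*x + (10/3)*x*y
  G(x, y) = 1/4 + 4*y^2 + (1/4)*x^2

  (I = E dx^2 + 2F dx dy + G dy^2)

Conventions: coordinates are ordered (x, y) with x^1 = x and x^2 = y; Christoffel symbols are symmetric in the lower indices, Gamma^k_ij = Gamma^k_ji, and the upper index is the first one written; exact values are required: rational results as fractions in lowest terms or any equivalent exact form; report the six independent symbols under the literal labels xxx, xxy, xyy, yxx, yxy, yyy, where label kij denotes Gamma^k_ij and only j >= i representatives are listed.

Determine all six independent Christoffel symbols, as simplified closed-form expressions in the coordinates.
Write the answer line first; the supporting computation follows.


Answer: Gamma_xxx = (400*x^3 + 3360*x*y - 41*x)/(400*x^4 + 3360*x^2*y + 436*x^2 + 7632*y^2 + 477), Gamma_xxy = (-480*x^2*y + 126*x^2)/(400*x^4 + 3360*x^2*y + 436*x^2 + 7632*y^2 + 477), Gamma_xyy = (444*x^3 - 576*x*y^2 + 2016*x*y + 444*x)/(400*x^4 + 3360*x^2*y + 436*x^2 + 7632*y^2 + 477), Gamma_yxx = (12720*y - 3339)/(800*x^4 + 6720*x^2*y + 872*x^2 + 15264*y^2 + 954), Gamma_yxy = (400*x^3 + 477*x)/(400*x^4 + 3360*x^2*y + 436*x^2 + 7632*y^2 + 477), Gamma_yyy = (480*x^2*y + 1554*x^2 + 7632*y)/(400*x^4 + 3360*x^2*y + 436*x^2 + 7632*y^2 + 477)

E = 53/16 + (25/9)*x^2; F = -(7/8)*x + (10/3)*x*y; G = 1/4 + 4*y^2 + (1/4)*x^2
Gamma^k_ij = (1/2) g^{kl} (d_i g_jl + d_j g_il - d_l g_ij), with g^inv = (1/(EG-F^2)) [[G, -F], [-F, E]]
first partials: E_x = (50/9)*x, E_y = 0, F_x = -7/8 + (10/3)*y, F_y = (10/3)*x, G_x = (1/2)*x, G_y = 8*y
D = EG - F^2 = 53/64 + (53/4)*y^2 + (109/144)*x^2 + (35/6)*x^2*y + (25/36)*x^4
expanded: Gamma^x_xx = (G E_x - 2F F_x + F E_y)/(2D), Gamma^x_xy = (G E_y - F G_x)/(2D), Gamma^x_yy = (2G F_y - G G_x - F G_y)/(2D), Gamma^y_xx = (2E F_x - E E_y - F E_x)/(2D), Gamma^y_xy = (E G_x - F E_y)/(2D), Gamma^y_yy = (E G_y - 2F F_y + F G_x)/(2D); substitute and cancel common factors


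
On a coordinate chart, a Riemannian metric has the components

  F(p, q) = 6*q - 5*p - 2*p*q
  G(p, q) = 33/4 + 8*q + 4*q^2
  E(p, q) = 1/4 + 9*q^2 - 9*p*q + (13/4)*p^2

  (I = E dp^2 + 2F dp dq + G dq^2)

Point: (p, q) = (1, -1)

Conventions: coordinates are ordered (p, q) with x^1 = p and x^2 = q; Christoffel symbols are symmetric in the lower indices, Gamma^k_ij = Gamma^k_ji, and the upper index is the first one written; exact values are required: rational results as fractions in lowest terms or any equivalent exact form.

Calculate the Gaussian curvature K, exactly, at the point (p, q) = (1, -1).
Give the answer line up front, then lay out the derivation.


Answer: K = 9644/6889

E = 43/2, F = -9, G = 17/4, EG - F^2 = 83/8 at the point
E_p = 31/2, E_q = -27, F_p = -3, F_q = 4, G_p = 0, G_q = 0
E_qq = 18, F_pq = -2, G_pp = 0
Using the Brioschi determinant formula for K from the metric derivatives:
M1 = [[-E_qq/2 + F_pq - G_pp/2, E_p/2, F_p - E_q/2], [F_q - G_p/2, E, F], [G_q/2, F, G]] = [[-11, 31/4, 21/2], [4, 43/2, -9], [0, -9, 17/4]]; det M1 = -4991/8
M2 = [[0, E_q/2, G_p/2], [E_q/2, E, F], [G_p/2, F, G]] = [[0, -27/2, 0], [-27/2, 43/2, -9], [0, -9, 17/4]]; det M2 = -12393/16
det M1 - det M2 = 2411/16; K = 2411/16 / (83/8)^2 = 9644/6889


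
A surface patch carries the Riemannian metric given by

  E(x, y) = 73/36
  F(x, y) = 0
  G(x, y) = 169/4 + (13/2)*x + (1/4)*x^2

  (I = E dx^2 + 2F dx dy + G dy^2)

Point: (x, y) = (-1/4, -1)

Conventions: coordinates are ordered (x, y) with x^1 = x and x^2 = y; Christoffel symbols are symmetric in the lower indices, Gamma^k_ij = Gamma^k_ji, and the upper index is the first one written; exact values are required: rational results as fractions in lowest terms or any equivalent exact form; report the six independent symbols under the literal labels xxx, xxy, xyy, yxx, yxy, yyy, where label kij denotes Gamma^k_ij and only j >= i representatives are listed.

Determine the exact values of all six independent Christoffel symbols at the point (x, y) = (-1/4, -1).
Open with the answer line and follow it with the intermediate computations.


Answer: Gamma_xxx = 0, Gamma_xxy = 0, Gamma_xyy = -459/292, Gamma_yxx = 0, Gamma_yxy = 4/51, Gamma_yyy = 0

E = 73/36, F = 0, G = 2601/64 at the point
E_x = 0, E_y = 0, F_x = 0, F_y = 0, G_x = 51/8, G_y = 0
EG - F^2 = 21097/256;  g^inv = (256/21097) * [[2601/64, 0], [0, 73/36]]
first-kind symbols [ij,l] = (1/2)(d_i g_jl + d_j g_il - d_l g_ij): [xx,x] = E_x/2 = 0, [xx,y] = F_x - E_y/2 = 0, [xy,x] = E_y/2 = 0, [xy,y] = G_x/2 = 51/16, [yy,x] = F_y - G_x/2 = -51/16, [yy,y] = G_y/2 = 0
Gamma^x_ij = (G*[ij,x] - F*[ij,y])/(EG - F^2), Gamma^y_ij = (E*[ij,y] - F*[ij,x])/(EG - F^2)


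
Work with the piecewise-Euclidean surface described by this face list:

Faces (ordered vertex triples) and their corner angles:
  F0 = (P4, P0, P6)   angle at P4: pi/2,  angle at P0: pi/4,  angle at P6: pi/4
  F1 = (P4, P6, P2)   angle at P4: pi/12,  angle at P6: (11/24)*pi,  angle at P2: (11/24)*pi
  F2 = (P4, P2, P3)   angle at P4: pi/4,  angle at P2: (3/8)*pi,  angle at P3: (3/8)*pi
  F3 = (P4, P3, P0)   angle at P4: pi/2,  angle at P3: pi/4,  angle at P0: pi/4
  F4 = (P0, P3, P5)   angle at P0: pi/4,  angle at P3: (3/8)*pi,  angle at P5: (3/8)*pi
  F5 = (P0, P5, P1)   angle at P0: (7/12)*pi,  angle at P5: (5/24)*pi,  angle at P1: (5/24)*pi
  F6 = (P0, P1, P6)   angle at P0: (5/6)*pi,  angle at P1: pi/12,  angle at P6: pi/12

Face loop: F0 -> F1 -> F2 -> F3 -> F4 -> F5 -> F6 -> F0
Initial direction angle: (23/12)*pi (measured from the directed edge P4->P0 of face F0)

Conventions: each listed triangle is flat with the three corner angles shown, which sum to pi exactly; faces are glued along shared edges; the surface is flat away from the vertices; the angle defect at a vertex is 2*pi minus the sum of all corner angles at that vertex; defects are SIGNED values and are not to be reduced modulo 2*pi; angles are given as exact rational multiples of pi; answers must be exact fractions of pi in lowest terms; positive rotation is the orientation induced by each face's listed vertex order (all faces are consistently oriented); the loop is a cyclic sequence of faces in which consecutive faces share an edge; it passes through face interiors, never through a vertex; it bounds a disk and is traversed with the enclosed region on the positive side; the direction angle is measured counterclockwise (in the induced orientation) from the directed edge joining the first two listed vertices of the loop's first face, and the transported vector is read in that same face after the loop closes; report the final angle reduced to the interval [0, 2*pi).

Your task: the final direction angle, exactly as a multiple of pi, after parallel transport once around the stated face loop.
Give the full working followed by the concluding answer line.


enclosed vertex P0: corner angles sum to (13/6)*pi, defect = 2*pi - (13/6)*pi = -pi/6
enclosed vertex P4: corner angles sum to (4/3)*pi, defect = 2*pi - (4/3)*pi = (2/3)*pi
summing the enclosed defects onto the initial angle, mod 2*pi in the induced orientation:
final angle = (23/12)*pi + pi/2 = (5/12)*pi (mod 2*pi)

Answer: final direction angle = (5/12)*pi


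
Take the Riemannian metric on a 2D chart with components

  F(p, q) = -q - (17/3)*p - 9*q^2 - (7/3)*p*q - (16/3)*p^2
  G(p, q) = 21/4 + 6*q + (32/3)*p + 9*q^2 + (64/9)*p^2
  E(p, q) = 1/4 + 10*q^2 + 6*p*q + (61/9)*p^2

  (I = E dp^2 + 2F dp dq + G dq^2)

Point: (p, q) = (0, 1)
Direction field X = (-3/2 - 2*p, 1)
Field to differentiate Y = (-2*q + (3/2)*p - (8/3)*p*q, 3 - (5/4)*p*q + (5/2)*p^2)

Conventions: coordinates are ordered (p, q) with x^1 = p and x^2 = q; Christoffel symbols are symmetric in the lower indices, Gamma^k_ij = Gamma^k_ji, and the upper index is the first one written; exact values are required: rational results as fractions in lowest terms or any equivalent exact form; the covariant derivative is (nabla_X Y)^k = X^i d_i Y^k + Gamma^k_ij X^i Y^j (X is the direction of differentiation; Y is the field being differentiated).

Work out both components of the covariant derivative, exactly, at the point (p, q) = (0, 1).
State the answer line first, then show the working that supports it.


Answer: (nabla_X Y)^p = -607835/20652, (nabla_X Y)^q = -625211/41304

E = 41/4, F = -10, G = 81/4 at the point
E_p = 6, E_q = 20, F_p = -8, F_q = -19, G_p = 32/3, G_q = 24
EG - F^2 = 1721/16;  g^inv = (16/1721) * [[81/4, 10], [10, 41/4]]
first-kind symbols [ij,l] = (1/2)(d_i g_jl + d_j g_il - d_l g_ij): [pp,p] = E_p/2 = 3, [pp,q] = F_p - E_q/2 = -18, [pq,p] = E_q/2 = 10, [pq,q] = G_p/2 = 16/3, [qq,p] = F_q - G_p/2 = -73/3, [qq,q] = G_q/2 = 12
Gamma^p_ij = (G*[ij,p] - F*[ij,q])/(EG - F^2), Gamma^q_ij = (E*[ij,q] - F*[ij,p])/(EG - F^2)
Gamma_ppp = -1908/1721, Gamma_ppq = 12280/5163, Gamma_pqq = -5964/1721, Gamma_qpp = -2472/1721, Gamma_qpq = 7424/5163, Gamma_qqq = -5776/5163
X = (-3/2, 1), Y = (-2, 3) at the point


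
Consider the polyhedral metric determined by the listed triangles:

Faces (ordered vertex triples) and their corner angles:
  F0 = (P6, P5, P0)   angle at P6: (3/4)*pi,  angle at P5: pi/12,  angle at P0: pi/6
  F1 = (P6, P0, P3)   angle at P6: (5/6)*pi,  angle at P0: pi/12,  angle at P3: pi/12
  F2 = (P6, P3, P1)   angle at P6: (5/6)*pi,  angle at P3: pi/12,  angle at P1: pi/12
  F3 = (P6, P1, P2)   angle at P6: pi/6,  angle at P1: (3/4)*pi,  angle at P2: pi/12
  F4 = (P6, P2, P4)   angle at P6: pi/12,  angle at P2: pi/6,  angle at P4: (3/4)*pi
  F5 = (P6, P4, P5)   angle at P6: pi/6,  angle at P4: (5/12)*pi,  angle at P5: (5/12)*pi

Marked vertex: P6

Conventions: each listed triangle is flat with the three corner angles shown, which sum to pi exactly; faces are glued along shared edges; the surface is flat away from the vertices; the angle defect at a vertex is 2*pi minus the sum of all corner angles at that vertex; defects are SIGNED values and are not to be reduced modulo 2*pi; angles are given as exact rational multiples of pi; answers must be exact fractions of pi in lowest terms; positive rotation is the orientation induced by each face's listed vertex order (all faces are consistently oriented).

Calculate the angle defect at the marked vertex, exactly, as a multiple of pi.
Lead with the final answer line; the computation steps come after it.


Answer: defect(P6) = (-5/6)*pi

Sum of corner angles at P6: (17/6)*pi
defect = 2*pi - (17/6)*pi


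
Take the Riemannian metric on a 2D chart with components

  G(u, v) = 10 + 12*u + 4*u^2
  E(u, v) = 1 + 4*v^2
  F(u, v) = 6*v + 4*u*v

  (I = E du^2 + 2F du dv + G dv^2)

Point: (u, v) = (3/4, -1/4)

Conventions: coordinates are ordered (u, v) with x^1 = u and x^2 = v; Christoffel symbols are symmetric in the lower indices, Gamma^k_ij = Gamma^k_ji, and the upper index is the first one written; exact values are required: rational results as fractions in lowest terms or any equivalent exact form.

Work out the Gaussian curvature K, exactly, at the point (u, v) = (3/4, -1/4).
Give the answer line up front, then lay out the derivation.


Answer: K = -16/1849

E = 5/4, F = -9/4, G = 85/4, EG - F^2 = 43/2 at the point
E_u = 0, E_v = -2, F_u = -1, F_v = 9, G_u = 18, G_v = 0
E_vv = 8, F_uv = 4, G_uu = 8
The intrinsic route: Brioschi's K = (det M1 - det M2)/(EG - F^2)^2.
M1 = [[-E_vv/2 + F_uv - G_uu/2, E_u/2, F_u - E_v/2], [F_v - G_u/2, E, F], [G_v/2, F, G]] = [[-4, 0, 0], [0, 5/4, -9/4], [0, -9/4, 85/4]]; det M1 = -86
M2 = [[0, E_v/2, G_u/2], [E_v/2, E, F], [G_u/2, F, G]] = [[0, -1, 9], [-1, 5/4, -9/4], [9, -9/4, 85/4]]; det M2 = -82
det M1 - det M2 = -4; K = -4 / (43/2)^2 = -16/1849


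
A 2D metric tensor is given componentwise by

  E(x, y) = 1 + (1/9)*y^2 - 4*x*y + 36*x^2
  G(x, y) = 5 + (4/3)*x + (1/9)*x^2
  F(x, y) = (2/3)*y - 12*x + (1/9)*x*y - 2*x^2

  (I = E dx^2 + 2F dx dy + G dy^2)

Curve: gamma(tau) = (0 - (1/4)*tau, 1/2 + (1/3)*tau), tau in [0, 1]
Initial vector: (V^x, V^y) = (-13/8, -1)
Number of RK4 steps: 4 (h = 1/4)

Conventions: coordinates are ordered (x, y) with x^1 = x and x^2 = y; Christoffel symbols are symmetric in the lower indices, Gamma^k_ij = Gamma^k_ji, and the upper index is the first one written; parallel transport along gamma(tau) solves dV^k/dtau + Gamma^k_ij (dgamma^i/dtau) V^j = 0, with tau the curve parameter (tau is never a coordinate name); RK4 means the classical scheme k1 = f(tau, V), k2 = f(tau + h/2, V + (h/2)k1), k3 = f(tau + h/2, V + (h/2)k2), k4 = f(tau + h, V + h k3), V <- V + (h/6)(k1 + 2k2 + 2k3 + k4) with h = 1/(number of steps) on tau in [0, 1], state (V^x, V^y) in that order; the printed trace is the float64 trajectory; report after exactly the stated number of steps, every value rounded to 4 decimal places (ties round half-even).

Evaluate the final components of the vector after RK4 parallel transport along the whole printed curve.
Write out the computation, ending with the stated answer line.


gamma'(tau) = (-1/4, 1/3); f(tau, V)^k = -Gamma^k_ij(gamma(tau)) gamma'^i(tau) V^j; h = 1/4; intermediate values shown to 6 dp
curve data and Christoffel symbols at the stage parameters:
  tau = 0.000000: gamma = (0.000000, 0.500000), gamma' = (-0.250000, 0.333333); Gamma_xxx = -0.198895, Gamma_xxy = 0.011050, Gamma_xyy = 0.000000, Gamma_yxx = -2.386740, Gamma_yxy = 0.132597, Gamma_yyy = 0.000000
  tau = 0.125000: gamma = (-0.031250, 0.541667), gamma' = (-0.250000, 0.333333); Gamma_xxx = -0.433524, Gamma_xxy = 0.024085, Gamma_xyy = 0.000000, Gamma_yxx = -2.343486, Gamma_yxy = 0.130194, Gamma_yyy = 0.000000
  tau = 0.250000: gamma = (-0.062500, 0.583333), gamma' = (-0.250000, 0.333333); Gamma_xxx = -0.651865, Gamma_xxy = 0.036215, Gamma_xyy = 0.000000, Gamma_yxx = -2.265630, Gamma_yxy = 0.125868, Gamma_yyy = 0.000000
  tau = 0.375000: gamma = (-0.093750, 0.625000), gamma' = (-0.250000, 0.333333); Gamma_xxx = -0.845496, Gamma_xxy = 0.046972, Gamma_xyy = 0.000000, Gamma_yxx = -2.159443, Gamma_yxy = 0.119969, Gamma_yyy = 0.000000
  tau = 0.500000: gamma = (-0.125000, 0.666667), gamma' = (-0.250000, 0.333333); Gamma_xxx = -1.009177, Gamma_xxy = 0.056065, Gamma_xyy = 0.000000, Gamma_yxx = -2.032772, Gamma_yxy = 0.112932, Gamma_yyy = 0.000000
  tau = 0.625000: gamma = (-0.156250, 0.708333), gamma' = (-0.250000, 0.333333); Gamma_xxx = -1.140953, Gamma_xxy = 0.063386, Gamma_xyy = 0.000000, Gamma_yxx = -1.893712, Gamma_yxy = 0.105206, Gamma_yyy = 0.000000
  tau = 0.750000: gamma = (-0.187500, 0.750000), gamma' = (-0.250000, 0.333333); Gamma_xxx = -1.241623, Gamma_xxy = 0.068979, Gamma_xyy = 0.000000, Gamma_yxx = -1.749559, Gamma_yxy = 0.097198, Gamma_yyy = 0.000000
  tau = 0.875000: gamma = (-0.218750, 0.791667), gamma' = (-0.250000, 0.333333); Gamma_xxx = -1.313903, Gamma_xxy = 0.072995, Gamma_xyy = 0.000000, Gamma_yxx = -1.606203, Gamma_yxy = 0.089234, Gamma_yyy = 0.000000
  tau = 1.000000: gamma = (-0.250000, 0.833333), gamma' = (-0.250000, 0.333333); Gamma_xxx = -1.361568, Gamma_xxy = 0.075643, Gamma_xyy = 0.000000, Gamma_yxx = -1.467941, Gamma_yxy = 0.081552, Gamma_yyy = 0.000000
step 0: V^x = -1.6250, V^y = -1.0000
step 1: k1 = (0.084024, 1.008287), k2 = (0.182680, 0.987507), k3 = (0.181229, 0.979663), k4 = (0.269670, 0.937267); V <- V + (h/6)(k1 + 2k2 + 2k3 + k4): V^x = -1.5799, V^y = -0.7550
step 2: k1 = (0.269713, 0.937418), k2 = (0.343551, 0.877448), k3 = (0.341368, 0.871871), k4 = (0.397482, 0.800643); V <- V + (h/6)(k1 + 2k2 + 2k3 + k4): V^x = -1.4951, V^y = -0.5368
step 3: k1 = (0.397612, 0.800903), k2 = (0.435890, 0.723474), k3 = (0.434271, 0.720787), k4 = (0.456105, 0.642694); V <- V + (h/6)(k1 + 2k2 + 2k3 + k4): V^x = -1.3870, V^y = -0.3563
step 4: k1 = (0.456271, 0.642928), k2 = (0.464178, 0.567442), k3 = (0.463657, 0.566805), k4 = (0.460650, 0.496638); V <- V + (h/6)(k1 + 2k2 + 2k3 + k4): V^x = -1.2715, V^y = -0.2143

Answer: V^x = -1.2715, V^y = -0.2143


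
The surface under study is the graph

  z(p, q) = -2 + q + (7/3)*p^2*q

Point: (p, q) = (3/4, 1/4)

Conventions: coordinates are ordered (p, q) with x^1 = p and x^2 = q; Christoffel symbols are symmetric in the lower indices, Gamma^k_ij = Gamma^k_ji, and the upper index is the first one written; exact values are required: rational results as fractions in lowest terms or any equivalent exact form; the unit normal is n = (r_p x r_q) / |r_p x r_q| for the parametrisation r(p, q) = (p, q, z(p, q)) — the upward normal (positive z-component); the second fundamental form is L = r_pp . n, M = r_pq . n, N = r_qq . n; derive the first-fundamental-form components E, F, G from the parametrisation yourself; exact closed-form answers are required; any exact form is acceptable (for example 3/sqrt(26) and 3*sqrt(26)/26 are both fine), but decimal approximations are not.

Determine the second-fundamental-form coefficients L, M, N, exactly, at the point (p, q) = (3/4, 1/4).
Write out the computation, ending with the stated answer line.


z_p = 7/8, z_q = 37/16, z_pp = 7/6, z_pq = 7/2, z_qq = 0
E = 113/64, F = 259/128, G = 1625/256; answer radicand W^2 = 1821/256
unnormalised second-form numerators: l = 7/6, m = 7/2, n = 0; L = l/sqrt(1821/256), and similarly M = m/sqrt(W^2), N = n/sqrt(W^2)

Answer: L = 56*sqrt(1821)/5463, M = 56*sqrt(1821)/1821, N = 0


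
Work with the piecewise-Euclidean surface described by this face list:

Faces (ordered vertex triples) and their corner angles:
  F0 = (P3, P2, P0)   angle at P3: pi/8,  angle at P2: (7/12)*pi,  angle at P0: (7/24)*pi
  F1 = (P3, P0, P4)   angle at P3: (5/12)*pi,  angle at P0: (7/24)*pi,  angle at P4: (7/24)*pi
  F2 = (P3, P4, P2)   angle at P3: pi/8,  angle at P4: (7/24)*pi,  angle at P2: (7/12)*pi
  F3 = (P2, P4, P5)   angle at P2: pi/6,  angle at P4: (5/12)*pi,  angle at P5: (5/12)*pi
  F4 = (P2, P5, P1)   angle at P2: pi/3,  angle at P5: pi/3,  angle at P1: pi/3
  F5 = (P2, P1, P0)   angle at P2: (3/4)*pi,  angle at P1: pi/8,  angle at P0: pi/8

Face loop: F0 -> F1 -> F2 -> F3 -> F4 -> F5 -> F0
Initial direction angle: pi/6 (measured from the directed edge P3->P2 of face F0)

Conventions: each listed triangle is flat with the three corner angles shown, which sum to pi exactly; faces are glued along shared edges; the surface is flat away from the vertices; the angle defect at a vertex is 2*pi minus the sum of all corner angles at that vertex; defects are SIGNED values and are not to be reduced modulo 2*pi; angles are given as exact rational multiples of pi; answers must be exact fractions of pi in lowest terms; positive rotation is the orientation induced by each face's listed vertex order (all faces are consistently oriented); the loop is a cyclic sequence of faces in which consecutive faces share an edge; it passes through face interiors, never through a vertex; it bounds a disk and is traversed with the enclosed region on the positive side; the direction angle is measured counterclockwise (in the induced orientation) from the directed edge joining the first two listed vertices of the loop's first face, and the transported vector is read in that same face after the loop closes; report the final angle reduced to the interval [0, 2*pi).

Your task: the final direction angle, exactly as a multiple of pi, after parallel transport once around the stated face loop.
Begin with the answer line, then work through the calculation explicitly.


Answer: final direction angle = (13/12)*pi

enclosed vertex P2: corner angles sum to (29/12)*pi, defect = 2*pi - (29/12)*pi = (-5/12)*pi
enclosed vertex P3: corner angles sum to (2/3)*pi, defect = 2*pi - (2/3)*pi = (4/3)*pi
transport around the loop rotates by the sum of enclosed defects; add to the initial angle mod 2*pi
final angle = pi/6 + (11/12)*pi = (13/12)*pi (mod 2*pi)


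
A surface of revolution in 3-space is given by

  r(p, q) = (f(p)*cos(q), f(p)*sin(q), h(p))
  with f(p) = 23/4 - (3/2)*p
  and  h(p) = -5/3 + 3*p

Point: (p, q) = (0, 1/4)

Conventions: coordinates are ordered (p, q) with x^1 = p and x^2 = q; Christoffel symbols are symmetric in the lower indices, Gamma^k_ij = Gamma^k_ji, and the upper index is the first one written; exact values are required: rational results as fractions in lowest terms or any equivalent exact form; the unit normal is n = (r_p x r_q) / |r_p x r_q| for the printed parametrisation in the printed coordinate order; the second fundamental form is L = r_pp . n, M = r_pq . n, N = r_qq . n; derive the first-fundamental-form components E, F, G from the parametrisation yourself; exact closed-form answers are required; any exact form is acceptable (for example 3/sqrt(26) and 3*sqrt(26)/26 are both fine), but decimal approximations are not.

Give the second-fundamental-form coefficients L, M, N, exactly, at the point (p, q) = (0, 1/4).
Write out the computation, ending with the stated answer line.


f = 23/4, f' = -3/2, f'' = 0, h' = 3, h'' = 0
E = 45/4, F = 0, G = 529/16; answer radicand W^2 = 45/4
unnormalised second-form numerators: l = 0, m = 0, n = 69/4; L = l/sqrt(45/4), and similarly M = m/sqrt(W^2), N = n/sqrt(W^2)

Answer: L = 0, M = 0, N = 23*sqrt(5)/10


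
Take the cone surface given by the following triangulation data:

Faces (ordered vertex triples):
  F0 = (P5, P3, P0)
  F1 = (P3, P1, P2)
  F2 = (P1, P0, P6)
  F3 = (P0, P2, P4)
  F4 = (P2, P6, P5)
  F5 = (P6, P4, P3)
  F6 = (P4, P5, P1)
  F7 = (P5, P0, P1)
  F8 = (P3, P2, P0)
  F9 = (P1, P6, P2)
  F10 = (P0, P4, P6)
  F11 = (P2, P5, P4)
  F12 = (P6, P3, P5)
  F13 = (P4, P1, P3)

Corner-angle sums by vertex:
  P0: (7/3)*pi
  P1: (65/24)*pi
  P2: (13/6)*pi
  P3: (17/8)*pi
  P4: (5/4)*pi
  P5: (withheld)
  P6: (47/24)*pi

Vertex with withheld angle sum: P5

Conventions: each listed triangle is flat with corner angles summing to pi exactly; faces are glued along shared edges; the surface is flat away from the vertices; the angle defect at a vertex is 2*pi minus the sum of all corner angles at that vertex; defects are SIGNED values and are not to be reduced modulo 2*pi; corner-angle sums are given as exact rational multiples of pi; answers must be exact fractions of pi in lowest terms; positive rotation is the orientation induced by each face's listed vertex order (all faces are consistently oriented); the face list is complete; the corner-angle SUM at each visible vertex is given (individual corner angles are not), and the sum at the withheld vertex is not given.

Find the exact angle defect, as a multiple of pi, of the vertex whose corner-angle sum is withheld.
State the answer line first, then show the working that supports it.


Answer: defect(P5) = (13/24)*pi

V = 7, E = 21, F = 14; chi = V - E + F = 0
Gauss-Bonnet: total defect = 2*pi*chi = 0; visible defects sum to (-13/24)*pi


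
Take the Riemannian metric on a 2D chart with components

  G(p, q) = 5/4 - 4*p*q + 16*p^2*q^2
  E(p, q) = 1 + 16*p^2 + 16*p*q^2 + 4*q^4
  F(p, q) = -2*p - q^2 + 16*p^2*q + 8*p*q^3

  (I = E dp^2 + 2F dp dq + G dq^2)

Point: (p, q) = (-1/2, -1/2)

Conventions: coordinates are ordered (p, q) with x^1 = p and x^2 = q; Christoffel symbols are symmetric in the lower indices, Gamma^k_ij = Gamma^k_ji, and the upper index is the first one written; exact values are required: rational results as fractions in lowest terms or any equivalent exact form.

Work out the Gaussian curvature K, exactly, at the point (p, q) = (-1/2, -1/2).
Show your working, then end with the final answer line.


E = 13/4, F = -3/4, G = 5/4, EG - F^2 = 7/2 at the point
E_p = -12, E_q = 6, F_p = 5, F_q = 2, G_p = -2, G_q = -2
E_qq = -4, F_pq = -10, G_pp = 8
Evaluate Brioschi's two determinant matrices M1, M2 and divide by (EG - F^2)^2.
M1 = [[-E_qq/2 + F_pq - G_pp/2, E_p/2, F_p - E_q/2], [F_q - G_p/2, E, F], [G_q/2, F, G]] = [[-12, -6, 2], [3, 13/4, -3/4], [-1, -3/4, 5/4]]; det M1 = -22
M2 = [[0, E_q/2, G_p/2], [E_q/2, E, F], [G_p/2, F, G]] = [[0, 3, -1], [3, 13/4, -3/4], [-1, -3/4, 5/4]]; det M2 = -10
det M1 - det M2 = -12; K = -12 / (7/2)^2 = -48/49

Answer: K = -48/49


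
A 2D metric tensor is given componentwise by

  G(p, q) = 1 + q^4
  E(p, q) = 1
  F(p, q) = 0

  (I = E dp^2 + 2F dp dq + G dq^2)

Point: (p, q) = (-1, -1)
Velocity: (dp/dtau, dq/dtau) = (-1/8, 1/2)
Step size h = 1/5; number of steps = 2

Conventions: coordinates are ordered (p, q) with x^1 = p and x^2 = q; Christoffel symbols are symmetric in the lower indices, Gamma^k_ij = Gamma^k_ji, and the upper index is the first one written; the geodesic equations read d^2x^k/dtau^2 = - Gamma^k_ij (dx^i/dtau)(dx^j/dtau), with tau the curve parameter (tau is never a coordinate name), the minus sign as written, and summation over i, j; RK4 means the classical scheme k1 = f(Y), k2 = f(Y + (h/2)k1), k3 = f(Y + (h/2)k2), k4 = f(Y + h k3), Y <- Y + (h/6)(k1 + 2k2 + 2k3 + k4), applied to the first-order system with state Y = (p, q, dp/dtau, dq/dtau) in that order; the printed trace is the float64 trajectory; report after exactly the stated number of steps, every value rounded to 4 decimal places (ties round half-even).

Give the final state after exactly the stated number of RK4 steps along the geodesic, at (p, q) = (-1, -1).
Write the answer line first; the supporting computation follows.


Answer: p = -1.0500, q = -0.7792, dp/dtau = -0.1250, dq/dtau = 0.6044

f(Y) = (dp/dtau, dq/dtau, -Gamma^p_ij Y'^i Y'^j, -Gamma^q_ij Y'^i Y'^j) with the Gammas evaluated at the stage position; h = 0.200000; intermediate values shown to 6 dp
step 0: p = -1.0000, q = -1.0000, dp/dtau = -0.1250, dq/dtau = 0.5000
step 1:
  k1: at (p, q) = (-1.000000, -1.000000), (dp/dtau, dq/dtau) = (-0.125000, 0.500000); Gamma_ppp = 0.000000, Gamma_ppq = 0.000000, Gamma_pqq = 0.000000, Gamma_qpp = 0.000000, Gamma_qpq = 0.000000, Gamma_qqq = -1.000000; k1 = (-0.125000, 0.500000, 0.000000, 0.250000)
  k2: at (p, q) = (-1.012500, -0.950000), (dp/dtau, dq/dtau) = (-0.125000, 0.525000); Gamma_ppp = 0.000000, Gamma_ppq = 0.000000, Gamma_pqq = 0.000000, Gamma_qpp = 0.000000, Gamma_qpq = 0.000000, Gamma_qqq = -0.945023; k2 = (-0.125000, 0.525000, 0.000000, 0.260472)
  k3: at (p, q) = (-1.012500, -0.947500), (dp/dtau, dq/dtau) = (-0.125000, 0.526047); Gamma_ppp = 0.000000, Gamma_ppq = 0.000000, Gamma_pqq = 0.000000, Gamma_qpp = 0.000000, Gamma_qpq = 0.000000, Gamma_qqq = -0.942015; k3 = (-0.125000, 0.526047, 0.000000, 0.260680)
  k4: at (p, q) = (-1.025000, -0.894791), (dp/dtau, dq/dtau) = (-0.125000, 0.552136); Gamma_ppp = 0.000000, Gamma_ppq = 0.000000, Gamma_pqq = 0.000000, Gamma_qpp = 0.000000, Gamma_qpq = 0.000000, Gamma_qqq = -0.873122; k4 = (-0.125000, 0.552136, 0.000000, 0.266175)
  Y <- Y + (h/6)(k1 + 2k2 + 2k3 + k4): p = -1.0250, q = -0.8949, dp/dtau = -0.1250, dq/dtau = 0.5519
step 2:
  k1: at (p, q) = (-1.025000, -0.894859), (dp/dtau, dq/dtau) = (-0.125000, 0.551949); Gamma_ppp = 0.000000, Gamma_ppq = 0.000000, Gamma_pqq = 0.000000, Gamma_qpp = 0.000000, Gamma_qpq = 0.000000, Gamma_qqq = -0.873218; k1 = (-0.125000, 0.551949, 0.000000, 0.266024)
  k2: at (p, q) = (-1.037500, -0.839664), (dp/dtau, dq/dtau) = (-0.125000, 0.578552); Gamma_ppp = 0.000000, Gamma_ppq = 0.000000, Gamma_pqq = 0.000000, Gamma_qpp = 0.000000, Gamma_qpq = 0.000000, Gamma_qqq = -0.790866; k2 = (-0.125000, 0.578552, 0.000000, 0.264720)
  k3: at (p, q) = (-1.037500, -0.837004), (dp/dtau, dq/dtau) = (-0.125000, 0.578421); Gamma_ppp = 0.000000, Gamma_ppq = 0.000000, Gamma_pqq = 0.000000, Gamma_qpp = 0.000000, Gamma_qpq = 0.000000, Gamma_qqq = -0.786668; k3 = (-0.125000, 0.578421, 0.000000, 0.263196)
  k4: at (p, q) = (-1.050000, -0.779175), (dp/dtau, dq/dtau) = (-0.125000, 0.604589); Gamma_ppp = 0.000000, Gamma_ppq = 0.000000, Gamma_pqq = 0.000000, Gamma_qpp = 0.000000, Gamma_qpq = 0.000000, Gamma_qqq = -0.691293; k4 = (-0.125000, 0.604589, 0.000000, 0.252687)
  Y <- Y + (h/6)(k1 + 2k2 + 2k3 + k4): p = -1.0500, q = -0.7792, dp/dtau = -0.1250, dq/dtau = 0.6044
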